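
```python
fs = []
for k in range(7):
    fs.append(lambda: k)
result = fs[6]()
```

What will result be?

Step 1: The loop creates 7 lambdas, all referencing the same variable k.
Step 2: After the loop, k = 6 (final value).
Step 3: fs[6]() looks up k at call time and finds 6. This is the late binding gotcha. result = 6

The answer is 6.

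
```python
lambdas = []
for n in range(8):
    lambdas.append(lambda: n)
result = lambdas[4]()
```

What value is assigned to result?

Step 1: The loop creates 8 lambdas, all referencing the same variable n.
Step 2: After the loop, n = 7 (final value).
Step 3: lambdas[4]() looks up n at call time and finds 7. This is the late binding gotcha. result = 7

The answer is 7.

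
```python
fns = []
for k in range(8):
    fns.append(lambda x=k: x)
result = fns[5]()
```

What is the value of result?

Step 1: Default argument x=k captures k's value at each iteration.
Step 2: fns[5] captured x = 5 when k was 5.
Step 3: result = 5

The answer is 5.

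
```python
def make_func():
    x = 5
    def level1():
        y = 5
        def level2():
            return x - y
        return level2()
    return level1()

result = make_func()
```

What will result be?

Step 1: x = 5 in make_func. y = 5 in level1.
Step 2: level2() reads x = 5 and y = 5 from enclosing scopes.
Step 3: result = 5 - 5 = 0

The answer is 0.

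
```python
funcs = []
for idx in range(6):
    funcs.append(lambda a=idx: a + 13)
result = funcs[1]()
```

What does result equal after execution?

Step 1: Default argument a=idx captures idx's value at definition time.
Step 2: funcs[1] was defined when idx = 1, so a defaults to 1.
Step 3: result = 1 + 13 = 14 (default arg fixes the late binding issue)

The answer is 14.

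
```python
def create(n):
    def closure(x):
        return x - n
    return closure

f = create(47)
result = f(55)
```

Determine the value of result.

Step 1: create(47) creates a closure capturing n = 47.
Step 2: f(55) computes 55 - 47 = 8.
Step 3: result = 8

The answer is 8.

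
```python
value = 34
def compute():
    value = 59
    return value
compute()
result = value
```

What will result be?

Step 1: Global value = 34.
Step 2: compute() creates local value = 59 (shadow, not modification).
Step 3: After compute() returns, global value is unchanged. result = 34

The answer is 34.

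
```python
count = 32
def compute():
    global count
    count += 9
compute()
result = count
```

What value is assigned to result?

Step 1: count = 32 globally.
Step 2: compute() modifies global count: count += 9 = 41.
Step 3: result = 41

The answer is 41.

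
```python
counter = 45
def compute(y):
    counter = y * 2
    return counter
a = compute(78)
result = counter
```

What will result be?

Step 1: Global counter = 45.
Step 2: compute(78) creates local counter = 78 * 2 = 156.
Step 3: Global counter unchanged because no global keyword. result = 45

The answer is 45.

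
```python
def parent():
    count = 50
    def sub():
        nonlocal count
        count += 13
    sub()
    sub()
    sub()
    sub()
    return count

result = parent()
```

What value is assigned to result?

Step 1: count starts at 50.
Step 2: sub() is called 4 times, each adding 13.
Step 3: count = 50 + 13 * 4 = 102

The answer is 102.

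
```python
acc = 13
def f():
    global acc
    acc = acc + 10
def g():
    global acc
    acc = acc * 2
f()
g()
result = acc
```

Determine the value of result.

Step 1: acc = 13.
Step 2: f() adds 10: acc = 13 + 10 = 23.
Step 3: g() doubles: acc = 23 * 2 = 46.
Step 4: result = 46

The answer is 46.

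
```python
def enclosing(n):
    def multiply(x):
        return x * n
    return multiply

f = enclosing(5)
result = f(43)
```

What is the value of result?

Step 1: enclosing(5) returns multiply closure with n = 5.
Step 2: f(43) computes 43 * 5 = 215.
Step 3: result = 215

The answer is 215.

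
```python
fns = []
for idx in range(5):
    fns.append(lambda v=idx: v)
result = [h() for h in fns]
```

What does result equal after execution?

Step 1: Default arg v=idx captures idx at each iteration.
Step 2: Each lambda has its own default: 0, 1, ..., 4.
Step 3: result = [0, 1, 2, 3, 4]

The answer is [0, 1, 2, 3, 4].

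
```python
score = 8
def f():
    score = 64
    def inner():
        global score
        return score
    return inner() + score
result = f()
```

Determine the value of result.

Step 1: Global score = 8. f() shadows with local score = 64.
Step 2: inner() uses global keyword, so inner() returns global score = 8.
Step 3: f() returns 8 + 64 = 72

The answer is 72.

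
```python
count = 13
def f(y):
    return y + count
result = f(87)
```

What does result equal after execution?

Step 1: count = 13 is defined globally.
Step 2: f(87) uses parameter y = 87 and looks up count from global scope = 13.
Step 3: result = 87 + 13 = 100

The answer is 100.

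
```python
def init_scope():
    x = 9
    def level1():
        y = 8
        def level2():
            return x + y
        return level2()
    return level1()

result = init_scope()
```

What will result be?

Step 1: x = 9 in init_scope. y = 8 in level1.
Step 2: level2() reads x = 9 and y = 8 from enclosing scopes.
Step 3: result = 9 + 8 = 17

The answer is 17.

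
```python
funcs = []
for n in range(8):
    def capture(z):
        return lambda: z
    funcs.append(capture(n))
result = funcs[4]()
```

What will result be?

Step 1: capture(n) creates a new scope capturing z = n at call time.
Step 2: funcs[4] = capture(4), so its lambda captures z = 4.
Step 3: result = 4 (closure factory fixes late binding)

The answer is 4.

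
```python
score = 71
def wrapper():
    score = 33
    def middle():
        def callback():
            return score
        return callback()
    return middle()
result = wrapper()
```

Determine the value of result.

Step 1: wrapper() defines score = 33. middle() and callback() have no local score.
Step 2: callback() checks local (none), enclosing middle() (none), enclosing wrapper() and finds score = 33.
Step 3: result = 33

The answer is 33.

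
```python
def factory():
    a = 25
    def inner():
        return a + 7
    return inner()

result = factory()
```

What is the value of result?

Step 1: factory() defines a = 25.
Step 2: inner() reads a = 25 from enclosing scope, returns 25 + 7 = 32.
Step 3: result = 32

The answer is 32.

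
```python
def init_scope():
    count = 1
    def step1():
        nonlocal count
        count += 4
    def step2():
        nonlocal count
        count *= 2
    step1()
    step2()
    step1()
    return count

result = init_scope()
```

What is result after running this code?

Step 1: count = 1.
Step 2: step1(): count = 1 + 4 = 5.
Step 3: step2(): count = 5 * 2 = 10.
Step 4: step1(): count = 10 + 4 = 14. result = 14

The answer is 14.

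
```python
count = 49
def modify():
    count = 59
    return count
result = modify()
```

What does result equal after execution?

Step 1: Global count = 49.
Step 2: modify() creates local count = 59, shadowing the global.
Step 3: Returns local count = 59. result = 59

The answer is 59.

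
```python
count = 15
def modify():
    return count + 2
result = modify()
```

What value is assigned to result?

Step 1: count = 15 is defined globally.
Step 2: modify() looks up count from global scope = 15, then computes 15 + 2 = 17.
Step 3: result = 17

The answer is 17.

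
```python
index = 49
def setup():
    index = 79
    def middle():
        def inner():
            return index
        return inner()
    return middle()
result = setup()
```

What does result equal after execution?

Step 1: setup() defines index = 79. middle() and inner() have no local index.
Step 2: inner() checks local (none), enclosing middle() (none), enclosing setup() and finds index = 79.
Step 3: result = 79

The answer is 79.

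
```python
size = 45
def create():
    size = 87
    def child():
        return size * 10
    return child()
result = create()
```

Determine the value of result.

Step 1: create() shadows global size with size = 87.
Step 2: child() finds size = 87 in enclosing scope, computes 87 * 10 = 870.
Step 3: result = 870

The answer is 870.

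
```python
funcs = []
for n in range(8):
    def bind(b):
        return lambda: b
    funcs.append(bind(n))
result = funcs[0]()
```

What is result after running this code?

Step 1: bind(n) creates a new scope capturing b = n at call time.
Step 2: funcs[0] = bind(0), so its lambda captures b = 0.
Step 3: result = 0 (closure factory fixes late binding)

The answer is 0.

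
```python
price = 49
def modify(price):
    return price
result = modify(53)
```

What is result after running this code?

Step 1: Global price = 49.
Step 2: modify(53) takes parameter price = 53, which shadows the global.
Step 3: result = 53

The answer is 53.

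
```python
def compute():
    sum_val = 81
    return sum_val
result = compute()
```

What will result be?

Step 1: compute() defines sum_val = 81 in its local scope.
Step 2: return sum_val finds the local variable sum_val = 81.
Step 3: result = 81

The answer is 81.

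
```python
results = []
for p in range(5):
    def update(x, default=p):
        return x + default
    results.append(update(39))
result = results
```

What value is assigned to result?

Step 1: Default argument default=p is evaluated at function definition time.
Step 2: Each iteration creates update with default = current p value.
Step 3: update(39) returns 39 + default. results = [39, 40, 41, 42, 43]

The answer is [39, 40, 41, 42, 43].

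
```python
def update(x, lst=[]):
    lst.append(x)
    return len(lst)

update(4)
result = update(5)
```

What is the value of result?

Step 1: Mutable default list persists between calls.
Step 2: First call: lst = [4], len = 1. Second call: lst = [4, 5], len = 2.
Step 3: result = 2

The answer is 2.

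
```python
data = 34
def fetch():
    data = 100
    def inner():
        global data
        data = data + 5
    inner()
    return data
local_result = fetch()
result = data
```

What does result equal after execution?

Step 1: Global data = 34. fetch() creates local data = 100.
Step 2: inner() declares global data and adds 5: global data = 34 + 5 = 39.
Step 3: fetch() returns its local data = 100 (unaffected by inner).
Step 4: result = global data = 39

The answer is 39.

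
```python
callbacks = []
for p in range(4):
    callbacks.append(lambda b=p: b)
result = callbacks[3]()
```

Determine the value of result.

Step 1: Default argument b=p captures p's value at each iteration.
Step 2: callbacks[3] captured b = 3 when p was 3.
Step 3: result = 3

The answer is 3.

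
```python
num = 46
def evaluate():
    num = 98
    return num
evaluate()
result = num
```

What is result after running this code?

Step 1: Global num = 46.
Step 2: evaluate() creates local num = 98 (shadow, not modification).
Step 3: After evaluate() returns, global num is unchanged. result = 46

The answer is 46.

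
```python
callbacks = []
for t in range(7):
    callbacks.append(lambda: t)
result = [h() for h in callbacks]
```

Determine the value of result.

Step 1: All 7 lambdas share the same variable t.
Step 2: After the loop, t = 6.
Step 3: Each call returns 6. result = [6, 6, 6, 6, 6, 6, 6]

The answer is [6, 6, 6, 6, 6, 6, 6].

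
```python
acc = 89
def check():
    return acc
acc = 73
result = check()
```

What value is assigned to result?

Step 1: acc is first set to 89, then reassigned to 73.
Step 2: check() is called after the reassignment, so it looks up the current global acc = 73.
Step 3: result = 73

The answer is 73.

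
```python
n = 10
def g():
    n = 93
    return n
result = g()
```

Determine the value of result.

Step 1: Global n = 10.
Step 2: g() creates local n = 93, shadowing the global.
Step 3: Returns local n = 93. result = 93

The answer is 93.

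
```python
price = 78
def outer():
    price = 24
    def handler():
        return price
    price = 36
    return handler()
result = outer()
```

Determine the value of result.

Step 1: outer() sets price = 24, then later price = 36.
Step 2: handler() is called after price is reassigned to 36. Closures capture variables by reference, not by value.
Step 3: result = 36

The answer is 36.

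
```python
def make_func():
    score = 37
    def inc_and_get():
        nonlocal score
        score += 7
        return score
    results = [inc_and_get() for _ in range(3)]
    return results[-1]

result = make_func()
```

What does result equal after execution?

Step 1: score = 37.
Step 2: Three calls to inc_and_get(), each adding 7.
Step 3: Last value = 37 + 7 * 3 = 58

The answer is 58.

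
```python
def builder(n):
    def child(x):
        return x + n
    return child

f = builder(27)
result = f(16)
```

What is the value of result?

Step 1: builder(27) creates a closure that captures n = 27.
Step 2: f(16) calls the closure with x = 16, returning 16 + 27 = 43.
Step 3: result = 43

The answer is 43.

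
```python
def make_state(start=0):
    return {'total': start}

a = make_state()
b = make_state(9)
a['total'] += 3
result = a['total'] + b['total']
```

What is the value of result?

Step 1: make_state() returns a new dict each call (immutable default 0).
Step 2: a = {'total': 0}, b = {'total': 9}.
Step 3: a['total'] += 3 = 3. result = 3 + 9 = 12

The answer is 12.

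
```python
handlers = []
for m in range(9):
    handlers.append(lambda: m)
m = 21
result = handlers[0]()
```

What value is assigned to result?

Step 1: Lambdas capture the variable m by reference, not by value.
Step 2: After the loop, m is reassigned to 21.
Step 3: handlers[0]() looks up the current m = 21. result = 21

The answer is 21.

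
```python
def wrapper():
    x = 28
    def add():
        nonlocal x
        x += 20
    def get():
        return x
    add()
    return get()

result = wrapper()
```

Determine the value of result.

Step 1: x = 28. add() modifies it via nonlocal, get() reads it.
Step 2: add() makes x = 28 + 20 = 48.
Step 3: get() returns 48. result = 48

The answer is 48.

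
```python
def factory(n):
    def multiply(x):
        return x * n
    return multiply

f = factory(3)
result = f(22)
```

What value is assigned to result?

Step 1: factory(3) returns multiply closure with n = 3.
Step 2: f(22) computes 22 * 3 = 66.
Step 3: result = 66

The answer is 66.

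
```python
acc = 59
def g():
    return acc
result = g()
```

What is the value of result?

Step 1: acc = 59 is defined in the global scope.
Step 2: g() looks up acc. No local acc exists, so Python checks the global scope via LEGB rule and finds acc = 59.
Step 3: result = 59

The answer is 59.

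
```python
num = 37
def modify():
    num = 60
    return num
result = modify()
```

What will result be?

Step 1: Global num = 37.
Step 2: modify() creates local num = 60, shadowing the global.
Step 3: Returns local num = 60. result = 60

The answer is 60.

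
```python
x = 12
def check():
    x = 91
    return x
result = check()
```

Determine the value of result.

Step 1: Global x = 12.
Step 2: check() creates local x = 91, shadowing the global.
Step 3: Returns local x = 91. result = 91

The answer is 91.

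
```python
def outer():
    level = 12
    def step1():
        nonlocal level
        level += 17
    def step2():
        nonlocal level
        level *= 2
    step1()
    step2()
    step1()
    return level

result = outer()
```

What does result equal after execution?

Step 1: level = 12.
Step 2: step1(): level = 12 + 17 = 29.
Step 3: step2(): level = 29 * 2 = 58.
Step 4: step1(): level = 58 + 17 = 75. result = 75

The answer is 75.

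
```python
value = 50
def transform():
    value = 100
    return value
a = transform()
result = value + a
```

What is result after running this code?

Step 1: Global value = 50. transform() returns local value = 100.
Step 2: a = 100. Global value still = 50.
Step 3: result = 50 + 100 = 150

The answer is 150.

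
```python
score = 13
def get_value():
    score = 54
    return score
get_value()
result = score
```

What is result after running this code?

Step 1: Global score = 13.
Step 2: get_value() creates local score = 54 (shadow, not modification).
Step 3: After get_value() returns, global score is unchanged. result = 13

The answer is 13.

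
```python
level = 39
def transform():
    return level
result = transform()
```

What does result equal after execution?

Step 1: level = 39 is defined in the global scope.
Step 2: transform() looks up level. No local level exists, so Python checks the global scope via LEGB rule and finds level = 39.
Step 3: result = 39

The answer is 39.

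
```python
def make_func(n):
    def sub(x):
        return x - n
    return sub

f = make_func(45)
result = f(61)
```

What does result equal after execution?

Step 1: make_func(45) creates a closure capturing n = 45.
Step 2: f(61) computes 61 - 45 = 16.
Step 3: result = 16

The answer is 16.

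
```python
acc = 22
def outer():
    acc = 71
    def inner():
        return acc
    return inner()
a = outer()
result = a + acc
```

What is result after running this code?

Step 1: outer() has local acc = 71. inner() reads from enclosing.
Step 2: outer() returns 71. Global acc = 22 unchanged.
Step 3: result = 71 + 22 = 93

The answer is 93.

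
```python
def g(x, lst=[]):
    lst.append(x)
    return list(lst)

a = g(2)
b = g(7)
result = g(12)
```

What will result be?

Step 1: Default list is shared. list() creates copies for return values.
Step 2: Internal list grows: [2] -> [2, 7] -> [2, 7, 12].
Step 3: result = [2, 7, 12]

The answer is [2, 7, 12].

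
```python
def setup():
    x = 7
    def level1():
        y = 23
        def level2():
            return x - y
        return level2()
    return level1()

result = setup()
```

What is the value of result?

Step 1: x = 7 in setup. y = 23 in level1.
Step 2: level2() reads x = 7 and y = 23 from enclosing scopes.
Step 3: result = 7 - 23 = -16

The answer is -16.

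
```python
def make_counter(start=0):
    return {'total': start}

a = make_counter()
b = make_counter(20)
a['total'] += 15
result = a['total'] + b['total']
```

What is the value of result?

Step 1: make_counter() returns a new dict each call (immutable default 0).
Step 2: a = {'total': 0}, b = {'total': 20}.
Step 3: a['total'] += 15 = 15. result = 15 + 20 = 35

The answer is 35.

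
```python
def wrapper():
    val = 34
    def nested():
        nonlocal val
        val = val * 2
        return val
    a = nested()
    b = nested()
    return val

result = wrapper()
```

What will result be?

Step 1: val starts at 34.
Step 2: First nested(): val = 34 * 2 = 68.
Step 3: Second nested(): val = 68 * 2 = 136.
Step 4: result = 136

The answer is 136.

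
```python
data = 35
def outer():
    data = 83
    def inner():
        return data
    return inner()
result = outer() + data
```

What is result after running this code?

Step 1: Global data = 35. outer() shadows with data = 83.
Step 2: inner() returns enclosing data = 83. outer() = 83.
Step 3: result = 83 + global data (35) = 118

The answer is 118.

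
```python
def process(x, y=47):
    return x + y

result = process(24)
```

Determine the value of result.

Step 1: process(24) uses default y = 47.
Step 2: Returns 24 + 47 = 71.
Step 3: result = 71

The answer is 71.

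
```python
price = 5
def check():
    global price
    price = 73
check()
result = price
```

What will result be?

Step 1: price = 5 globally.
Step 2: check() declares global price and sets it to 73.
Step 3: After check(), global price = 73. result = 73

The answer is 73.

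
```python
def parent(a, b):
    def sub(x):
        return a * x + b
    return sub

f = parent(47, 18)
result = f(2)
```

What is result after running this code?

Step 1: parent(47, 18) captures a = 47, b = 18.
Step 2: f(2) computes 47 * 2 + 18 = 112.
Step 3: result = 112

The answer is 112.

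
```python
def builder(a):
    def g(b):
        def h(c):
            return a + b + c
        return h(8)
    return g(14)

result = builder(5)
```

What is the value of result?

Step 1: a = 5, b = 14, c = 8 across three nested scopes.
Step 2: h() accesses all three via LEGB rule.
Step 3: result = 5 + 14 + 8 = 27

The answer is 27.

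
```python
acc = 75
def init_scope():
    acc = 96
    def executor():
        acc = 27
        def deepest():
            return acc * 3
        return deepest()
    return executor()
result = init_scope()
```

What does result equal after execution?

Step 1: deepest() looks up acc through LEGB: not local, finds acc = 27 in enclosing executor().
Step 2: Returns 27 * 3 = 81.
Step 3: result = 81

The answer is 81.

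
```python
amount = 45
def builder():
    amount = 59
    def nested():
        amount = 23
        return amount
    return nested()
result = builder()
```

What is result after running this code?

Step 1: Three scopes define amount: global (45), builder (59), nested (23).
Step 2: nested() has its own local amount = 23, which shadows both enclosing and global.
Step 3: result = 23 (local wins in LEGB)

The answer is 23.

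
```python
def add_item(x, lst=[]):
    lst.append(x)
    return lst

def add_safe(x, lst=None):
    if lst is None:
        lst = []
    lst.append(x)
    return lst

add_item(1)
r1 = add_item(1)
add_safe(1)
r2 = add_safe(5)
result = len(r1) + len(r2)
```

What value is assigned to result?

Step 1: add_item shares mutable default: after 2 calls, lst = [1, 1], len = 2.
Step 2: add_safe creates fresh list each time: r2 = [5], len = 1.
Step 3: result = 2 + 1 = 3

The answer is 3.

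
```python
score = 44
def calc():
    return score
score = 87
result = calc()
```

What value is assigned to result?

Step 1: score is first set to 44, then reassigned to 87.
Step 2: calc() is called after the reassignment, so it looks up the current global score = 87.
Step 3: result = 87

The answer is 87.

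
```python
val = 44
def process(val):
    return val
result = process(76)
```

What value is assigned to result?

Step 1: Global val = 44.
Step 2: process(76) takes parameter val = 76, which shadows the global.
Step 3: result = 76

The answer is 76.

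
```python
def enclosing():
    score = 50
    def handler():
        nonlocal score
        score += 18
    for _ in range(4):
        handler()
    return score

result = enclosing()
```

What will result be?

Step 1: score = 50.
Step 2: handler() is called 4 times in a loop, each adding 18 via nonlocal.
Step 3: score = 50 + 18 * 4 = 122

The answer is 122.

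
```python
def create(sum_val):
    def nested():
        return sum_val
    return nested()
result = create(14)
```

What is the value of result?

Step 1: create(14) binds parameter sum_val = 14.
Step 2: nested() looks up sum_val in enclosing scope and finds the parameter sum_val = 14.
Step 3: result = 14

The answer is 14.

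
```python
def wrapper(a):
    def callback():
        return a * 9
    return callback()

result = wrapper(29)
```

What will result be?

Step 1: wrapper(29) binds parameter a = 29.
Step 2: callback() accesses a = 29 from enclosing scope.
Step 3: result = 29 * 9 = 261

The answer is 261.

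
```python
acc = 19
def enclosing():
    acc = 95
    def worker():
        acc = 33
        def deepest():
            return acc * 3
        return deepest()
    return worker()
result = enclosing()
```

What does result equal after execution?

Step 1: deepest() looks up acc through LEGB: not local, finds acc = 33 in enclosing worker().
Step 2: Returns 33 * 3 = 99.
Step 3: result = 99

The answer is 99.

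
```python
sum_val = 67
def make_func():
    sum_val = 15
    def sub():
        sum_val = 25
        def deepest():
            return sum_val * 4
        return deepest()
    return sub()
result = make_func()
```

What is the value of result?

Step 1: deepest() looks up sum_val through LEGB: not local, finds sum_val = 25 in enclosing sub().
Step 2: Returns 25 * 4 = 100.
Step 3: result = 100

The answer is 100.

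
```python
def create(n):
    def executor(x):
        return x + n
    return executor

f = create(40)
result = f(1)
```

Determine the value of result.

Step 1: create(40) creates a closure that captures n = 40.
Step 2: f(1) calls the closure with x = 1, returning 1 + 40 = 41.
Step 3: result = 41

The answer is 41.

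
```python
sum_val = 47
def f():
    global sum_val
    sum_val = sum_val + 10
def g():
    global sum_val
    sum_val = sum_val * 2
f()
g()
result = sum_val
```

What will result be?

Step 1: sum_val = 47.
Step 2: f() adds 10: sum_val = 47 + 10 = 57.
Step 3: g() doubles: sum_val = 57 * 2 = 114.
Step 4: result = 114

The answer is 114.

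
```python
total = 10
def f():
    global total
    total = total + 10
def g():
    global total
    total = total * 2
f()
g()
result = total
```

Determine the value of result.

Step 1: total = 10.
Step 2: f() adds 10: total = 10 + 10 = 20.
Step 3: g() doubles: total = 20 * 2 = 40.
Step 4: result = 40

The answer is 40.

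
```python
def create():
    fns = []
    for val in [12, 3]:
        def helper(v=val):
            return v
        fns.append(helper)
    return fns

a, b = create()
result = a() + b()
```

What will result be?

Step 1: Default argument v=val captures val at each iteration.
Step 2: a() returns 12 (captured at first iteration), b() returns 3 (captured at second).
Step 3: result = 12 + 3 = 15

The answer is 15.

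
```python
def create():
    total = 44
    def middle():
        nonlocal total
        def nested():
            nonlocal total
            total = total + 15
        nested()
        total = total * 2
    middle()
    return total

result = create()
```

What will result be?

Step 1: total = 44.
Step 2: nested() adds 15: total = 44 + 15 = 59.
Step 3: middle() doubles: total = 59 * 2 = 118.
Step 4: result = 118

The answer is 118.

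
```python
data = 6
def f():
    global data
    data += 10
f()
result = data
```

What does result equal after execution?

Step 1: data = 6 globally.
Step 2: f() modifies global data: data += 10 = 16.
Step 3: result = 16

The answer is 16.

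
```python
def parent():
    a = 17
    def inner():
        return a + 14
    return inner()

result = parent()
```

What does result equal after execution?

Step 1: parent() defines a = 17.
Step 2: inner() reads a = 17 from enclosing scope, returns 17 + 14 = 31.
Step 3: result = 31

The answer is 31.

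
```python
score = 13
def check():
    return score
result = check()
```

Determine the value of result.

Step 1: score = 13 is defined in the global scope.
Step 2: check() looks up score. No local score exists, so Python checks the global scope via LEGB rule and finds score = 13.
Step 3: result = 13

The answer is 13.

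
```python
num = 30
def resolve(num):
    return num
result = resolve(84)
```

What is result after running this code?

Step 1: Global num = 30.
Step 2: resolve(84) takes parameter num = 84, which shadows the global.
Step 3: result = 84

The answer is 84.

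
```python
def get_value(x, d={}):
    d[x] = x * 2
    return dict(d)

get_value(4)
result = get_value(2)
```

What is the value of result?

Step 1: Mutable default dict is shared across calls.
Step 2: First call adds 4: 8. Second call adds 2: 4.
Step 3: result = {4: 8, 2: 4}

The answer is {4: 8, 2: 4}.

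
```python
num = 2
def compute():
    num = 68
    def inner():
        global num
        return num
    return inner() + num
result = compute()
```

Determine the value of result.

Step 1: Global num = 2. compute() shadows with local num = 68.
Step 2: inner() uses global keyword, so inner() returns global num = 2.
Step 3: compute() returns 2 + 68 = 70

The answer is 70.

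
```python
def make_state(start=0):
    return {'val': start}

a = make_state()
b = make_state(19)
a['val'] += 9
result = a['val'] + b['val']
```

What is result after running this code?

Step 1: make_state() returns a new dict each call (immutable default 0).
Step 2: a = {'val': 0}, b = {'val': 19}.
Step 3: a['val'] += 9 = 9. result = 9 + 19 = 28

The answer is 28.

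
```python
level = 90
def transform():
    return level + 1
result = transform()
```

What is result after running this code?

Step 1: level = 90 is defined globally.
Step 2: transform() looks up level from global scope = 90, then computes 90 + 1 = 91.
Step 3: result = 91

The answer is 91.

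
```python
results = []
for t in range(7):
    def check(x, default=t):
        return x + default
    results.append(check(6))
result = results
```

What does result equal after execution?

Step 1: Default argument default=t is evaluated at function definition time.
Step 2: Each iteration creates check with default = current t value.
Step 3: check(6) returns 6 + default. results = [6, 7, 8, 9, 10, 11, 12]

The answer is [6, 7, 8, 9, 10, 11, 12].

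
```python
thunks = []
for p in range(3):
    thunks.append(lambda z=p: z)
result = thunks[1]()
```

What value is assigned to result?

Step 1: Default argument z=p captures p's value at each iteration.
Step 2: thunks[1] captured z = 1 when p was 1.
Step 3: result = 1

The answer is 1.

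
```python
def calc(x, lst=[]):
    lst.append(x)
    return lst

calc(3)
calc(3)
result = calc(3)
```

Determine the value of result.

Step 1: Mutable default argument gotcha! The list [] is created once.
Step 2: Each call appends to the SAME list: [3], [3, 3], [3, 3, 3].
Step 3: result = [3, 3, 3]

The answer is [3, 3, 3].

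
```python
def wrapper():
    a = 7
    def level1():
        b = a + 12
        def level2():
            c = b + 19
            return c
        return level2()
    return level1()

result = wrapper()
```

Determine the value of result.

Step 1: a = 7. b = a + 12 = 19.
Step 2: c = b + 19 = 19 + 19 = 38.
Step 3: result = 38

The answer is 38.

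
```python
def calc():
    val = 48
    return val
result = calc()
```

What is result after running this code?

Step 1: calc() defines val = 48 in its local scope.
Step 2: return val finds the local variable val = 48.
Step 3: result = 48

The answer is 48.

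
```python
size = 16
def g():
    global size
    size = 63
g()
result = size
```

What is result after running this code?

Step 1: size = 16 globally.
Step 2: g() declares global size and sets it to 63.
Step 3: After g(), global size = 63. result = 63

The answer is 63.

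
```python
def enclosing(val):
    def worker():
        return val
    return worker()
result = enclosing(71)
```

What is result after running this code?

Step 1: enclosing(71) binds parameter val = 71.
Step 2: worker() looks up val in enclosing scope and finds the parameter val = 71.
Step 3: result = 71

The answer is 71.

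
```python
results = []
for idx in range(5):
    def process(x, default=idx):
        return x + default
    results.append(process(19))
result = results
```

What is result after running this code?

Step 1: Default argument default=idx is evaluated at function definition time.
Step 2: Each iteration creates process with default = current idx value.
Step 3: process(19) returns 19 + default. results = [19, 20, 21, 22, 23]

The answer is [19, 20, 21, 22, 23].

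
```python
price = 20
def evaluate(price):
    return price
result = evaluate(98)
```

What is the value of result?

Step 1: Global price = 20.
Step 2: evaluate(98) takes parameter price = 98, which shadows the global.
Step 3: result = 98

The answer is 98.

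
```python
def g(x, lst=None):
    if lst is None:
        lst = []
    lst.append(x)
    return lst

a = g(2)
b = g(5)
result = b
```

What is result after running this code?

Step 1: None default with guard creates a NEW list each call.
Step 2: a = [2] (fresh list). b = [5] (another fresh list).
Step 3: result = [5] (this is the fix for mutable default)

The answer is [5].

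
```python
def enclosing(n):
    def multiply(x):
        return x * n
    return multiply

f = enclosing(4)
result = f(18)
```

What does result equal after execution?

Step 1: enclosing(4) returns multiply closure with n = 4.
Step 2: f(18) computes 18 * 4 = 72.
Step 3: result = 72

The answer is 72.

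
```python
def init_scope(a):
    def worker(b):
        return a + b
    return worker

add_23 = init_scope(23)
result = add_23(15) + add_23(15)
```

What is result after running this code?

Step 1: add_23 captures a = 23.
Step 2: add_23(15) = 23 + 15 = 38, called twice.
Step 3: result = 38 + 38 = 76

The answer is 76.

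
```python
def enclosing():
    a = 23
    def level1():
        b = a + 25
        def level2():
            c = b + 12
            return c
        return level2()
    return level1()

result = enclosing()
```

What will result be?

Step 1: a = 23. b = a + 25 = 48.
Step 2: c = b + 12 = 48 + 12 = 60.
Step 3: result = 60

The answer is 60.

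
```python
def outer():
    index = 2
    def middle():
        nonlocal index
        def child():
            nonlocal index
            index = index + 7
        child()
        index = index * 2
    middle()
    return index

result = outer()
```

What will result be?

Step 1: index = 2.
Step 2: child() adds 7: index = 2 + 7 = 9.
Step 3: middle() doubles: index = 9 * 2 = 18.
Step 4: result = 18

The answer is 18.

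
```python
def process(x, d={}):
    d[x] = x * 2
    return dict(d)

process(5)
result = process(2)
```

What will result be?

Step 1: Mutable default dict is shared across calls.
Step 2: First call adds 5: 10. Second call adds 2: 4.
Step 3: result = {5: 10, 2: 4}

The answer is {5: 10, 2: 4}.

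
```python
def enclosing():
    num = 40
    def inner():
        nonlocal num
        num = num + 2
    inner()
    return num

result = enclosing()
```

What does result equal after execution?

Step 1: enclosing() sets num = 40.
Step 2: inner() uses nonlocal to modify num in enclosing's scope: num = 40 + 2 = 42.
Step 3: enclosing() returns the modified num = 42

The answer is 42.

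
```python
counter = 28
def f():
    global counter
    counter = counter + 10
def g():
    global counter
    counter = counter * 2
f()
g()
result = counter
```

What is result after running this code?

Step 1: counter = 28.
Step 2: f() adds 10: counter = 28 + 10 = 38.
Step 3: g() doubles: counter = 38 * 2 = 76.
Step 4: result = 76

The answer is 76.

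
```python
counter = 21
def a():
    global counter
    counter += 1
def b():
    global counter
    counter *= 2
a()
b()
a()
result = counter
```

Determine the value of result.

Step 1: counter = 21.
Step 2: a(): counter = 21 + 1 = 22.
Step 3: b(): counter = 22 * 2 = 44.
Step 4: a(): counter = 44 + 1 = 45

The answer is 45.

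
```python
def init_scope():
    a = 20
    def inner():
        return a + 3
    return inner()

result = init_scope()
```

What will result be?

Step 1: init_scope() defines a = 20.
Step 2: inner() reads a = 20 from enclosing scope, returns 20 + 3 = 23.
Step 3: result = 23

The answer is 23.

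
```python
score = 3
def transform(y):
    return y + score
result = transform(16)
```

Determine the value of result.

Step 1: score = 3 is defined globally.
Step 2: transform(16) uses parameter y = 16 and looks up score from global scope = 3.
Step 3: result = 16 + 3 = 19

The answer is 19.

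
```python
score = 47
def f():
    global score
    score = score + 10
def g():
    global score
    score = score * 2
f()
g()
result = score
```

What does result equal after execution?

Step 1: score = 47.
Step 2: f() adds 10: score = 47 + 10 = 57.
Step 3: g() doubles: score = 57 * 2 = 114.
Step 4: result = 114

The answer is 114.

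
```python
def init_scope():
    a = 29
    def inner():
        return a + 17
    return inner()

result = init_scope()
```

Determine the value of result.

Step 1: init_scope() defines a = 29.
Step 2: inner() reads a = 29 from enclosing scope, returns 29 + 17 = 46.
Step 3: result = 46

The answer is 46.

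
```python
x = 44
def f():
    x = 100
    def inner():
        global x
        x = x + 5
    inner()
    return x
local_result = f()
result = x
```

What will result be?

Step 1: Global x = 44. f() creates local x = 100.
Step 2: inner() declares global x and adds 5: global x = 44 + 5 = 49.
Step 3: f() returns its local x = 100 (unaffected by inner).
Step 4: result = global x = 49

The answer is 49.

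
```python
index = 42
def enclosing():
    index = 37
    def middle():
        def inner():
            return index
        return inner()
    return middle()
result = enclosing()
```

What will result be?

Step 1: enclosing() defines index = 37. middle() and inner() have no local index.
Step 2: inner() checks local (none), enclosing middle() (none), enclosing enclosing() and finds index = 37.
Step 3: result = 37

The answer is 37.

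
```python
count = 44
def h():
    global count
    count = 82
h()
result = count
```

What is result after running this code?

Step 1: count = 44 globally.
Step 2: h() declares global count and sets it to 82.
Step 3: After h(), global count = 82. result = 82

The answer is 82.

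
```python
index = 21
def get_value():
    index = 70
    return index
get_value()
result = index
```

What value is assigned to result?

Step 1: index = 21 globally.
Step 2: get_value() creates a LOCAL index = 70 (no global keyword!).
Step 3: The global index is unchanged. result = 21

The answer is 21.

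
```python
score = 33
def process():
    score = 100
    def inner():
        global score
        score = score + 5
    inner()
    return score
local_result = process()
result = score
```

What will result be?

Step 1: Global score = 33. process() creates local score = 100.
Step 2: inner() declares global score and adds 5: global score = 33 + 5 = 38.
Step 3: process() returns its local score = 100 (unaffected by inner).
Step 4: result = global score = 38

The answer is 38.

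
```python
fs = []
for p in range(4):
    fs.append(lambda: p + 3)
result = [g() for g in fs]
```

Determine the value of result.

Step 1: All lambdas capture p by reference. After the loop, p = 3.
Step 2: Each call returns 3 + 3 = 6.
Step 3: result = [6, 6, 6, 6]

The answer is [6, 6, 6, 6].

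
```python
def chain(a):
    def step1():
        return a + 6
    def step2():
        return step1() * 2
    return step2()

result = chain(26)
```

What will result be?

Step 1: chain(26) captures a = 26.
Step 2: step2() calls step1() which returns 26 + 6 = 32.
Step 3: step2() returns 32 * 2 = 64

The answer is 64.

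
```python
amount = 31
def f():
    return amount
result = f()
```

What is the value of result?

Step 1: amount = 31 is defined in the global scope.
Step 2: f() looks up amount. No local amount exists, so Python checks the global scope via LEGB rule and finds amount = 31.
Step 3: result = 31

The answer is 31.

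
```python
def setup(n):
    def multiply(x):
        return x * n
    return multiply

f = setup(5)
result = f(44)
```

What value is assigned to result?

Step 1: setup(5) returns multiply closure with n = 5.
Step 2: f(44) computes 44 * 5 = 220.
Step 3: result = 220

The answer is 220.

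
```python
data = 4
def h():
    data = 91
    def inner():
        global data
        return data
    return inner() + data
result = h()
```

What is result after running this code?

Step 1: Global data = 4. h() shadows with local data = 91.
Step 2: inner() uses global keyword, so inner() returns global data = 4.
Step 3: h() returns 4 + 91 = 95

The answer is 95.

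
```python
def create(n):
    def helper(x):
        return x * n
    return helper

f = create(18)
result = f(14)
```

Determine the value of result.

Step 1: create(18) creates a closure capturing n = 18.
Step 2: f(14) computes 14 * 18 = 252.
Step 3: result = 252

The answer is 252.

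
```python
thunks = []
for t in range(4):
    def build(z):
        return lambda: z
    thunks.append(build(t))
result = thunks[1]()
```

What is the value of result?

Step 1: build(t) creates a new scope capturing z = t at call time.
Step 2: thunks[1] = build(1), so its lambda captures z = 1.
Step 3: result = 1 (closure factory fixes late binding)

The answer is 1.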